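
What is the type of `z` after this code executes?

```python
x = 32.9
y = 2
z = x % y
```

float % int = float

float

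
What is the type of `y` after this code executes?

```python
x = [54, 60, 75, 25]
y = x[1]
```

Indexing list[int] returns int

int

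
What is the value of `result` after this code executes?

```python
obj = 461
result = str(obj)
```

obj = 461; result = '461'

'461'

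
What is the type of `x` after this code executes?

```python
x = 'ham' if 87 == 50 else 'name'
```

Both branches of conditional are str

str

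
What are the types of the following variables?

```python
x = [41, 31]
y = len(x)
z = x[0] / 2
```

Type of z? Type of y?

int / int = float; len() returns int

float, int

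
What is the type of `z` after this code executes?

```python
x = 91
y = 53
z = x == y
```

Equality comparison returns bool

bool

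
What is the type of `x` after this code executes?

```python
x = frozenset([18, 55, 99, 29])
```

frozenset() returns frozenset

frozenset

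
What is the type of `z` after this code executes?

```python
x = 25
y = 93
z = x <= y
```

Comparison returns bool

bool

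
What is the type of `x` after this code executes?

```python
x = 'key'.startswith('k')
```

str.startswith() returns bool

bool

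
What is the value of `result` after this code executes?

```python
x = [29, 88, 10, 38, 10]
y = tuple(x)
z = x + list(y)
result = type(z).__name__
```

x is list; y is tuple; z is list; result = 'list'

'list'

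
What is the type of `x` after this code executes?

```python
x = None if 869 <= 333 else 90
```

869 <= 333 is False, so the else branch is taken

int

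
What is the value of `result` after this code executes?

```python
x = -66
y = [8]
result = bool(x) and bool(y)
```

x = -66; y = [8]; result = True

True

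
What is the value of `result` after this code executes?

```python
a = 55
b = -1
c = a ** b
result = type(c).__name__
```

a is int; b is int; c is float; result = 'float'

'float'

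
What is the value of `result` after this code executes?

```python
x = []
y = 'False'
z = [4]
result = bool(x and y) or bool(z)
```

x = []; y = 'False'; z = [4]; result = True

True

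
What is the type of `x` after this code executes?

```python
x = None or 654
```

'or' with None returns the other truthy value

int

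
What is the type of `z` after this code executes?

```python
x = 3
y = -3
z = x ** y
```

int ** negative = float

float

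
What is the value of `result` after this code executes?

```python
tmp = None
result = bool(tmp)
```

tmp = None; result = False

False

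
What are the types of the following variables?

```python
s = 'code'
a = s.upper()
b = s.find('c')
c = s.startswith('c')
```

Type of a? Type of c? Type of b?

upper() returns str; startswith() returns bool; find() returns int

str, bool, int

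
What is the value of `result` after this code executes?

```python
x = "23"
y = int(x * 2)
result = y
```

x = '23'; y = 2323; result = 2323

2323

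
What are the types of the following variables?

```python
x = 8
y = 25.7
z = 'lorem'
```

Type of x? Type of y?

x is assigned a bare integer (no decimal point), so it is an int; y is assigned a number with a decimal point, so it is a float

int, float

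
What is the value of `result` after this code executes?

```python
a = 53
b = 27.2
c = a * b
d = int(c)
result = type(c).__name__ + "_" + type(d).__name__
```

a is int; b is float; c is float; d is int; result = 'float_int'

'float_int'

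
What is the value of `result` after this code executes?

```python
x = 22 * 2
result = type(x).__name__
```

x is int; result = 'int'

'int'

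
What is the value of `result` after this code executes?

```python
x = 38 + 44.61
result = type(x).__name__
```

x is float; result = 'float'

'float'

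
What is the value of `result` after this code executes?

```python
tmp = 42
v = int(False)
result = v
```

tmp = 42; v = 0; result = 0

0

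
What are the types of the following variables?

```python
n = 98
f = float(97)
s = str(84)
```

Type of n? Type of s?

n is assigned a bare integer (no decimal point), so it is an int; s is assigned the result of calling str(), which returns a str

int, str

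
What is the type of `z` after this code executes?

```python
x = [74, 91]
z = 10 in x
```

'in' operator returns bool

bool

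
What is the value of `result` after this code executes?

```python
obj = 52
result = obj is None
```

obj = 52; result = False

False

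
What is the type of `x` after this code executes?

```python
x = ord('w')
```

ord() returns int (code point)

int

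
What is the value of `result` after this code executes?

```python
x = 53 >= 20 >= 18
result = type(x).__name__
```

x is bool; result = 'bool'

'bool'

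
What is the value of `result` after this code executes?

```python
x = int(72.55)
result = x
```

x = 72; result = 72

72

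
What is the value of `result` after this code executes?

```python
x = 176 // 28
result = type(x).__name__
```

x is int; result = 'int'

'int'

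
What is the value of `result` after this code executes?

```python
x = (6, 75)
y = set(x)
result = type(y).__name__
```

x is tuple; y is set; result = 'set'

'set'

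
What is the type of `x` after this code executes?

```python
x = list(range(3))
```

list(range()) returns list

list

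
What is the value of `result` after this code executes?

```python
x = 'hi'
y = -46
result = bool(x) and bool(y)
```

x = 'hi'; y = -46; result = True

True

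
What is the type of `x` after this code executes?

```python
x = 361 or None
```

'or' returns first truthy value

int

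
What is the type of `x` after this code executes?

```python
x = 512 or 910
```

'or' returns first truthy value (int)

int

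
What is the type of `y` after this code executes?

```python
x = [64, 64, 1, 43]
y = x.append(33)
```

list.append() returns None (mutates in place)

NoneType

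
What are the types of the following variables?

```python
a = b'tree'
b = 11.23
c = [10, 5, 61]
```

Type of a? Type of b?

a is assigned a bytes literal (b'...' prefix); b is assigned a number with a decimal point, so it is a float

bytes, float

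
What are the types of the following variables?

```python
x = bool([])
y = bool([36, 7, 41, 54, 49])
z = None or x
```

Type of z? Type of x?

None or bool returns the bool; bool() returns bool

bool, bool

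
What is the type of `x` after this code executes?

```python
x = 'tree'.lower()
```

str.lower() returns str

str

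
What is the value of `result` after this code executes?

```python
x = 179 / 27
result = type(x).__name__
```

x is float; result = 'float'

'float'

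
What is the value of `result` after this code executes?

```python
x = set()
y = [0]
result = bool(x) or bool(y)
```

x = set(); y = [0]; result = True

True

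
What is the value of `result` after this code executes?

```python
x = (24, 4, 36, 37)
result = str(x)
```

x = (24, 4, 36, 37); result = '(24, 4, 36, 37)'

'(24, 4, 36, 37)'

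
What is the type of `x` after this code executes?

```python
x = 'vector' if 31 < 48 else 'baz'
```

Both branches of conditional are str

str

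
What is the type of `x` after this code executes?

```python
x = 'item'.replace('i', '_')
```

str.replace() returns str

str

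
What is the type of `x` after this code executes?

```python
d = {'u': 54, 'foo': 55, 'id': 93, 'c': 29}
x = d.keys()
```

.keys() returns dict_keys view

dict_keys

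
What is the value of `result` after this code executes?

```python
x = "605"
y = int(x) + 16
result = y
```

x = '605'; y = 621; result = 621

621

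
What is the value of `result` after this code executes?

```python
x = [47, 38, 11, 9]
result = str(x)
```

x = [47, 38, 11, 9]; result = '[47, 38, 11, 9]'

'[47, 38, 11, 9]'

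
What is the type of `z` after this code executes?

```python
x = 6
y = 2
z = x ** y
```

positive int ** positive int = int

int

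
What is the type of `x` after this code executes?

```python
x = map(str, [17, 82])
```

map() returns a map object

map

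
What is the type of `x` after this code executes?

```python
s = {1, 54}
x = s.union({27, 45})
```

set.union() returns a new set

set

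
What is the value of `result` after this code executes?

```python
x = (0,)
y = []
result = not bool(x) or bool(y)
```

x = (0,); y = []; result = False

False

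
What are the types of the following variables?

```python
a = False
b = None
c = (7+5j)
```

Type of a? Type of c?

a is assigned the constant False, which has type bool; c is assigned (7+5j), an int plus an imaginary literal (j suffix), which evaluates to complex

bool, complex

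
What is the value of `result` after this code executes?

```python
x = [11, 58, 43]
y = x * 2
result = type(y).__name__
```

x is list; y is list; result = 'list'

'list'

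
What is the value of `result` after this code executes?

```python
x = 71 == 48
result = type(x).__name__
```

x is bool; result = 'bool'

'bool'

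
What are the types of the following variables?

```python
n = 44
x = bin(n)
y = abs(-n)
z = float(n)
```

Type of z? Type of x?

float() returns float; bin() returns str

float, str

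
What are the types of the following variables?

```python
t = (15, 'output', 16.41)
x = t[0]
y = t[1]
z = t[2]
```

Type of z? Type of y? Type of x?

tuple[2] is float; tuple[1] is str; tuple[0] is int

float, str, int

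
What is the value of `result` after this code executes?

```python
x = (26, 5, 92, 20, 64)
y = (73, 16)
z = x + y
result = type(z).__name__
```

x is tuple; y is tuple; z is tuple; result = 'tuple'

'tuple'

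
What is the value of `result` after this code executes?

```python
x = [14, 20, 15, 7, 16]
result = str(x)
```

x = [14, 20, 15, 7, 16]; result = '[14, 20, 15, 7, 16]'

'[14, 20, 15, 7, 16]'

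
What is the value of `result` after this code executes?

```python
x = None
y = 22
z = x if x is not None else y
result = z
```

x = None; y = 22; z = 22; result = 22

22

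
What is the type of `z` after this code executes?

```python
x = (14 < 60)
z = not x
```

'not' returns bool

bool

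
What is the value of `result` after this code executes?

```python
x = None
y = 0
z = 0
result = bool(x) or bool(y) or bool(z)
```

x = None; y = 0; z = 0; result = False

False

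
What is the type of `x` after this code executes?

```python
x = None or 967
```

'or' with None returns the other truthy value

int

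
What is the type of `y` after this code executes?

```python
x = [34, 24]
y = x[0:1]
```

Slicing a list returns a list

list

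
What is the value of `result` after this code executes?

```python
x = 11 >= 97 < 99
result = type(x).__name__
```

x is bool; result = 'bool'

'bool'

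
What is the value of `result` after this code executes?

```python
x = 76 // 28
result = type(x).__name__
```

x is int; result = 'int'

'int'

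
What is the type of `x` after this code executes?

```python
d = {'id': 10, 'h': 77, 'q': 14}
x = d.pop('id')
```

dict.pop() returns the value

int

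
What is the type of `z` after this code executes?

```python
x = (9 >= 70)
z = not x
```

'not' returns bool

bool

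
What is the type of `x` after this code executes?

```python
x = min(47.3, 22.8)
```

min() of floats returns float

float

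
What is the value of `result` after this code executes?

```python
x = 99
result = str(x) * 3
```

x = 99; result = '999999'

'999999'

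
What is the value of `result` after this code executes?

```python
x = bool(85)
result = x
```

x = True; result = True

True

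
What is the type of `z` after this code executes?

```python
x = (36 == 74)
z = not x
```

'not' returns bool

bool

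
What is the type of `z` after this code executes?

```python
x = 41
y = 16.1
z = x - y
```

int - float = float

float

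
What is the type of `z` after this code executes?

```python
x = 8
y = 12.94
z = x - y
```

int - float = float

float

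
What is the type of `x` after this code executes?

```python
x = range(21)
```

range() returns a range object

range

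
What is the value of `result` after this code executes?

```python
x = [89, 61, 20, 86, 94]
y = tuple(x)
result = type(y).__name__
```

x is list; y is tuple; result = 'tuple'

'tuple'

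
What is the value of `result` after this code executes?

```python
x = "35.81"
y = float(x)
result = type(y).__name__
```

x is str; y is float; result = 'float'

'float'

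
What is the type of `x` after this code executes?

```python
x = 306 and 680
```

'and' with truthy values returns last operand (int)

int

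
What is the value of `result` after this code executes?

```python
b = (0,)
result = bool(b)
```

b = (0,); result = True

True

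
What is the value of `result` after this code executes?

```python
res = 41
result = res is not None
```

res = 41; result = True

True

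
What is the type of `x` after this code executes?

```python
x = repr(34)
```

repr() returns str

str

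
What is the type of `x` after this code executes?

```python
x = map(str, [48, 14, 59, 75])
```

map() returns a map object

map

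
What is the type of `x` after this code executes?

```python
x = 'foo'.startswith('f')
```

str.startswith() returns bool

bool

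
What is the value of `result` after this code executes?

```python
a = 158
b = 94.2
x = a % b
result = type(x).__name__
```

a is int; b is float; x is float; result = 'float'

'float'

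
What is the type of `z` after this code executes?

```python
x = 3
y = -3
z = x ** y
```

int ** negative = float

float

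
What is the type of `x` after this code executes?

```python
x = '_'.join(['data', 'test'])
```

str.join() returns str

str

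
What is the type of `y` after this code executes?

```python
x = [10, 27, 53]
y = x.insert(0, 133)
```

list.insert() returns None

NoneType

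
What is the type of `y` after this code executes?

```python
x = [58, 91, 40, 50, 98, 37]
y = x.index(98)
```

list.index() returns int

int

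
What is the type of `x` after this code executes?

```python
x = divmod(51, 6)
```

divmod() returns tuple of (quotient, remainder)

tuple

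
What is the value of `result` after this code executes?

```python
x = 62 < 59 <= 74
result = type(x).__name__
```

x is bool; result = 'bool'

'bool'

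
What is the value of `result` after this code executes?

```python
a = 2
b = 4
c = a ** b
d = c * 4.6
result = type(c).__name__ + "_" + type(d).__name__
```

a is int; b is int; c is int; d is float; result = 'int_float'

'int_float'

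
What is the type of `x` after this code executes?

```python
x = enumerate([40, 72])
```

enumerate() returns an enumerate object

enumerate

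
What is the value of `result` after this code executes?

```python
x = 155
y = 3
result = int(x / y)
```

x = 155; y = 3; result = 51

51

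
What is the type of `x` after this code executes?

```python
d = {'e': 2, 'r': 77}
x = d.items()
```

dict.items() returns dict_items view

dict_items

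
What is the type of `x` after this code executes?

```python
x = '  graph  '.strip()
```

str.strip() returns str

str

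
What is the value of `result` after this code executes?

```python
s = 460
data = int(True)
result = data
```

s = 460; data = 1; result = 1

1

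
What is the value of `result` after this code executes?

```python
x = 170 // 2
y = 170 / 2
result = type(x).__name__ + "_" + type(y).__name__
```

x is int; y is float; result = 'int_float'

'int_float'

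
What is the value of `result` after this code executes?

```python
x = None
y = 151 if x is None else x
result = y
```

x = None; y = 151; result = 151

151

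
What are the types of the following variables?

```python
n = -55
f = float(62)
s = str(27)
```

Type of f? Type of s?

f is assigned the result of calling float(), which returns a float; s is assigned the result of calling str(), which returns a str

float, str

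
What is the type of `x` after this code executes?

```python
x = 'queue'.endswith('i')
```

str.endswith() returns bool

bool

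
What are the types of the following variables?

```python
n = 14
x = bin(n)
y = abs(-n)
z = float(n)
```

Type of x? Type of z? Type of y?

bin() returns str; float() returns float; abs() of int returns int

str, float, int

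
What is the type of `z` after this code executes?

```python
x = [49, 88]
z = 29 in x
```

'in' operator returns bool

bool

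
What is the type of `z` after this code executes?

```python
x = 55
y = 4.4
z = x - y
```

int - float = float

float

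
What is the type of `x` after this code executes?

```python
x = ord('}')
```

ord() returns int (code point)

int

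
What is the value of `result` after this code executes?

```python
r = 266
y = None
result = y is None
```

r = 266; y = None; result = True

True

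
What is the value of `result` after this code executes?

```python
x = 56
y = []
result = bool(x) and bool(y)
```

x = 56; y = []; result = False

False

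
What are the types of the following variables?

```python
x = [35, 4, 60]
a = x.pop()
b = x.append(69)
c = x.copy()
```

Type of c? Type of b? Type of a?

copy() returns list; append() returns None; pop() returns element

list, NoneType, int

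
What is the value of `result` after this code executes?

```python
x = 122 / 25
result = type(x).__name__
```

x is float; result = 'float'

'float'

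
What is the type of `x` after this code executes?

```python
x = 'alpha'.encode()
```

str.encode() returns bytes

bytes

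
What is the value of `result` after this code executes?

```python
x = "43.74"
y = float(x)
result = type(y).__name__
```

x is str; y is float; result = 'float'

'float'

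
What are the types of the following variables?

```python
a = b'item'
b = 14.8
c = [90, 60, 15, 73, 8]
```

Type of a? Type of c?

a is assigned a bytes literal (b'...' prefix); c is assigned a list literal (square brackets)

bytes, list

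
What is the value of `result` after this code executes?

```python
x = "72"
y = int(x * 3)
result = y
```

x = '72'; y = 727272; result = 727272

727272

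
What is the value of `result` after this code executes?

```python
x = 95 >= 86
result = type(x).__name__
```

x is bool; result = 'bool'

'bool'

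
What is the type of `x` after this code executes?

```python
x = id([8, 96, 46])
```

id() returns int

int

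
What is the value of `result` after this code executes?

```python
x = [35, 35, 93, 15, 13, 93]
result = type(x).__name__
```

x is list; result = 'list'

'list'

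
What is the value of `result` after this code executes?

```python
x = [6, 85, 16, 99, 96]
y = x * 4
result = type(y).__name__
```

x is list; y is list; result = 'list'

'list'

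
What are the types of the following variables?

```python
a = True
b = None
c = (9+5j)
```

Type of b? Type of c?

b is assigned None, whose type is NoneType; c is assigned (9+5j), an int plus an imaginary literal (j suffix), which evaluates to complex

NoneType, complex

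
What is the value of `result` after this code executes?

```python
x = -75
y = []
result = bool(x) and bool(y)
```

x = -75; y = []; result = False

False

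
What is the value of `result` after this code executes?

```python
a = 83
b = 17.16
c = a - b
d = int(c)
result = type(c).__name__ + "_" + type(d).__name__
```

a is int; b is float; c is float; d is int; result = 'float_int'

'float_int'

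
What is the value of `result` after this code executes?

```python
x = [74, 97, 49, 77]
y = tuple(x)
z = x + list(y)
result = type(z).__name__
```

x is list; y is tuple; z is list; result = 'list'

'list'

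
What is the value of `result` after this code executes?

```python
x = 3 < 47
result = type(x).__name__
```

x is bool; result = 'bool'

'bool'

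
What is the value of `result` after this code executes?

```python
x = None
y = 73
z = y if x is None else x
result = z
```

x = None; y = 73; z = 73; result = 73

73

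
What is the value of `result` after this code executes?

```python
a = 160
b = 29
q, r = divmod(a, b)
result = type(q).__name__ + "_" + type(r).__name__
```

a is int; b is int; q is int; r is int; result = 'int_int'

'int_int'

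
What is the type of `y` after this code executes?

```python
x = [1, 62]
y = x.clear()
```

list.clear() returns None

NoneType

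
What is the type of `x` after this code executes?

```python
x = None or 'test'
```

'or' with None returns the other truthy value (str)

str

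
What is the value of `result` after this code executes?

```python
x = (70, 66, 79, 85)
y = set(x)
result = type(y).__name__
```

x is tuple; y is set; result = 'set'

'set'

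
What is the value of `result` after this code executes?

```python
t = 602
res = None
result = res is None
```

t = 602; res = None; result = True

True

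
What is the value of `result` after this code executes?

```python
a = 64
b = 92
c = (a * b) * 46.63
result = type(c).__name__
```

a is int; b is int; c is float; result = 'float'

'float'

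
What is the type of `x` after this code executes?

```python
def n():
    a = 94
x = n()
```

Function without return returns None

NoneType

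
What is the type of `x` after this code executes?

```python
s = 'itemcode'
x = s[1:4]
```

Slicing a str returns str

str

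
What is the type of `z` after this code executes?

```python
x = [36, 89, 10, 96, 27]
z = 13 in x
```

'in' operator returns bool

bool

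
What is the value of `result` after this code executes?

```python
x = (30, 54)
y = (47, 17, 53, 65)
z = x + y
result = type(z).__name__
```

x is tuple; y is tuple; z is tuple; result = 'tuple'

'tuple'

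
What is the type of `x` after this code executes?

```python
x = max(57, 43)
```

max() of ints returns int

int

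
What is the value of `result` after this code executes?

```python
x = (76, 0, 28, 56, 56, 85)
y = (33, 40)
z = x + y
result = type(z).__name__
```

x is tuple; y is tuple; z is tuple; result = 'tuple'

'tuple'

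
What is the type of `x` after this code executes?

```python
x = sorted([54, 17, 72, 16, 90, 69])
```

sorted() always returns list

list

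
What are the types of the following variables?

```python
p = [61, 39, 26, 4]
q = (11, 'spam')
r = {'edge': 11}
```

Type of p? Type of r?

p is assigned a list literal (square brackets); r is assigned a dict literal ({key: value})

list, dict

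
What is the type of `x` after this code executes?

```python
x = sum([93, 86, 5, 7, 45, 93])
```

sum() of ints returns int

int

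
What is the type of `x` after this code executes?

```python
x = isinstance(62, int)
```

isinstance() returns bool

bool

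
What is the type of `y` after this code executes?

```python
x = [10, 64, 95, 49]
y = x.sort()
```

list.sort() returns None (mutates in place)

NoneType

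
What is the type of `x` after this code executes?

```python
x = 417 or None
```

'or' returns first truthy value

int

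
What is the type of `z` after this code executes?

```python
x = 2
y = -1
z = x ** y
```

int ** negative = float

float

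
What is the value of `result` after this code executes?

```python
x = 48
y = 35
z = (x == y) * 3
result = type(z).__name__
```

x is int; y is int; z is int; result = 'int'

'int'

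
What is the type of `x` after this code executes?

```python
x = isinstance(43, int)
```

isinstance() returns bool

bool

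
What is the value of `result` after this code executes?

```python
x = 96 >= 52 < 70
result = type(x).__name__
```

x is bool; result = 'bool'

'bool'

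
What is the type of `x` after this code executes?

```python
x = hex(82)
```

hex() returns str representation

str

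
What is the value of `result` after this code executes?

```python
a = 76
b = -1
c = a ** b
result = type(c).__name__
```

a is int; b is int; c is float; result = 'float'

'float'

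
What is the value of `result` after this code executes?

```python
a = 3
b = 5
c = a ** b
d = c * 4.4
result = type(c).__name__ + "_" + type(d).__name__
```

a is int; b is int; c is int; d is float; result = 'int_float'

'int_float'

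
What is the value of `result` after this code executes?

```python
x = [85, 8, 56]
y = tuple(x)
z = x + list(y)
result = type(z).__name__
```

x is list; y is tuple; z is list; result = 'list'

'list'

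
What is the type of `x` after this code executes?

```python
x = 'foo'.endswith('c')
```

str.endswith() returns bool

bool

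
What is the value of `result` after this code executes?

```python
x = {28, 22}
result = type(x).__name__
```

x is set; result = 'set'

'set'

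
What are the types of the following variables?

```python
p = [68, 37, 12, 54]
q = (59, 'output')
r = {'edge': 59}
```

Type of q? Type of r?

q is assigned a tuple (parenthesized, comma-separated values); r is assigned a dict literal ({key: value})

tuple, dict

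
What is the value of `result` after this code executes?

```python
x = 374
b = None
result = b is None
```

x = 374; b = None; result = True

True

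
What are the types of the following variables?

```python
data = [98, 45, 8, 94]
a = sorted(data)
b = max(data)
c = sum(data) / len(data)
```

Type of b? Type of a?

max of ints returns int; sorted() returns list

int, list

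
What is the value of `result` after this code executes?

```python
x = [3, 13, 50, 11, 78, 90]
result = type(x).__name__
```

x is list; result = 'list'

'list'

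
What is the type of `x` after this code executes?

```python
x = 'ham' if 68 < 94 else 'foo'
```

Both branches of conditional are str

str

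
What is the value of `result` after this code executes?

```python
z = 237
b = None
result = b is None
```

z = 237; b = None; result = True

True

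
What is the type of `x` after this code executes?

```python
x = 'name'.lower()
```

str.lower() returns str

str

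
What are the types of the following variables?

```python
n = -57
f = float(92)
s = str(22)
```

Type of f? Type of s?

f is assigned the result of calling float(), which returns a float; s is assigned the result of calling str(), which returns a str

float, str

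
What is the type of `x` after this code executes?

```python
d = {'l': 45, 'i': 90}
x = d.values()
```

.values() returns dict_values view

dict_values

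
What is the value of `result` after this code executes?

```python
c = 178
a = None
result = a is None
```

c = 178; a = None; result = True

True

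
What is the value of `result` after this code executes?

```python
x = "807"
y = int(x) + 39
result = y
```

x = '807'; y = 846; result = 846

846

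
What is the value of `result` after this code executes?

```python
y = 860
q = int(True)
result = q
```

y = 860; q = 1; result = 1

1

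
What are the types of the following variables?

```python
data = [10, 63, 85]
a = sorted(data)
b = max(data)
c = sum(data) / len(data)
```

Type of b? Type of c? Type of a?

max of ints returns int; int / int = float; sorted() returns list

int, float, list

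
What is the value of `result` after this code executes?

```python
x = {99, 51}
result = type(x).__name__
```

x is set; result = 'set'

'set'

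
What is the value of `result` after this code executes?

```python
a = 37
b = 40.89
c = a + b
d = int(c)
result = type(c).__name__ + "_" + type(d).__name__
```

a is int; b is float; c is float; d is int; result = 'float_int'

'float_int'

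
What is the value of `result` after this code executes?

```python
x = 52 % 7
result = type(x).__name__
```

x is int; result = 'int'

'int'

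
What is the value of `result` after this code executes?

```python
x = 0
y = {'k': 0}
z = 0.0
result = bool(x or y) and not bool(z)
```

x = 0; y = {'k': 0}; z = 0.0; result = True

True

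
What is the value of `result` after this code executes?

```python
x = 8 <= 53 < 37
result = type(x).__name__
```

x is bool; result = 'bool'

'bool'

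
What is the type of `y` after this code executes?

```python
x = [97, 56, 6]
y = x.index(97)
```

list.index() returns int

int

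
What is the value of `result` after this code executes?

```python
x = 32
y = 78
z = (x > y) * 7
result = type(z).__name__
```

x is int; y is int; z is int; result = 'int'

'int'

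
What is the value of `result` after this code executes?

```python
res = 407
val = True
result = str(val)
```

res = 407; val = True; result = 'True'

'True'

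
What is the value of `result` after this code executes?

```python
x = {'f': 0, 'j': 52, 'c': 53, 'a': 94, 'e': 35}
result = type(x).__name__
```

x is dict; result = 'dict'

'dict'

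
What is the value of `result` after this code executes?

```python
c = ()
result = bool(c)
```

c = (); result = False

False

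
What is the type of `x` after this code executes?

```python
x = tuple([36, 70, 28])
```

tuple() constructor returns tuple

tuple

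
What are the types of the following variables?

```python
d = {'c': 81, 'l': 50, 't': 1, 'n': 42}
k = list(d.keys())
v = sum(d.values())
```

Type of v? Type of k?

sum of ints is int; list() converts to list

int, list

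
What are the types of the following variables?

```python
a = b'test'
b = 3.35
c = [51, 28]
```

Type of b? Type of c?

b is assigned a number with a decimal point, so it is a float; c is assigned a list literal (square brackets)

float, list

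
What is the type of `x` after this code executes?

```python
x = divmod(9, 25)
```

divmod() returns tuple of (quotient, remainder)

tuple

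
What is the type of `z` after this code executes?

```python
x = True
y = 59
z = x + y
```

bool + int = int (bool is subclass of int)

int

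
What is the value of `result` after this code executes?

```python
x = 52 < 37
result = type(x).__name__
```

x is bool; result = 'bool'

'bool'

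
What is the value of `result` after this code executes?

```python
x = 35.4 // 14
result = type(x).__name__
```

x is float; result = 'float'

'float'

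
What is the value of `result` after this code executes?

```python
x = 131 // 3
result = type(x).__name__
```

x is int; result = 'int'

'int'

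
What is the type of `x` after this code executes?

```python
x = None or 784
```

'or' with None returns the other truthy value

int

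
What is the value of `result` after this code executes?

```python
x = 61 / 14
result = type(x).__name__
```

x is float; result = 'float'

'float'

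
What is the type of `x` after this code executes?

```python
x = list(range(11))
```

list(range()) returns list

list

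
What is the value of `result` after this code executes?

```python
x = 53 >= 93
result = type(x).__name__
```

x is bool; result = 'bool'

'bool'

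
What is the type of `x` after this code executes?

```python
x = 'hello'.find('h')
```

str.find() returns int index

int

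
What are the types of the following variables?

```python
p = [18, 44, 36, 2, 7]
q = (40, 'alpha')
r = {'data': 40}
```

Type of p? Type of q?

p is assigned a list literal (square brackets); q is assigned a tuple (parenthesized, comma-separated values)

list, tuple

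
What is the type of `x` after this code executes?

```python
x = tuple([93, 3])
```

tuple() constructor returns tuple

tuple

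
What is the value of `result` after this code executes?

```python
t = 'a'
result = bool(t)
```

t = 'a'; result = True

True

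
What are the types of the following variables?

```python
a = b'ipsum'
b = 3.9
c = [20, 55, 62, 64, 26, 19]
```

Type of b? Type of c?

b is assigned a number with a decimal point, so it is a float; c is assigned a list literal (square brackets)

float, list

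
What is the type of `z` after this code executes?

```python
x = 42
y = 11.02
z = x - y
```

int - float = float

float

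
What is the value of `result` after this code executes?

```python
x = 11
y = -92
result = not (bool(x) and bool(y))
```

x = 11; y = -92; result = False

False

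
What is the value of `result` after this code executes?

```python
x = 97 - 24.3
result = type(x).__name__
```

x is float; result = 'float'

'float'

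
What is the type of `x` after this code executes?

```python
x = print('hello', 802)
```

print() returns None

NoneType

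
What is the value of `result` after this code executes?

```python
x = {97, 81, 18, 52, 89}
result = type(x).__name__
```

x is set; result = 'set'

'set'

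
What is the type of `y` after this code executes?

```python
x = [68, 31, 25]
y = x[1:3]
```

Slicing a list returns a list

list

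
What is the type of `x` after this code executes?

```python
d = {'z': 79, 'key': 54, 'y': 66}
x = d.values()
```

.values() returns dict_values view

dict_values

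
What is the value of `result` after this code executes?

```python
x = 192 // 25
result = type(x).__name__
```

x is int; result = 'int'

'int'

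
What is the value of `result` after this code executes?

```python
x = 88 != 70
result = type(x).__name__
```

x is bool; result = 'bool'

'bool'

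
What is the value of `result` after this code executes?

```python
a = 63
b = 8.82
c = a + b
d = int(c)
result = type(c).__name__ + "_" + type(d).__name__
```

a is int; b is float; c is float; d is int; result = 'float_int'

'float_int'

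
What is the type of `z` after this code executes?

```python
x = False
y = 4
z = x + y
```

bool + int = int (bool is subclass of int)

int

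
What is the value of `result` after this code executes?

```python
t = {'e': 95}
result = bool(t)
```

t = {'e': 95}; result = True

True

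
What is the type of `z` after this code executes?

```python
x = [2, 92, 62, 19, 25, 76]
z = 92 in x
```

'in' operator returns bool

bool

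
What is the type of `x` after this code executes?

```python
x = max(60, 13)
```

max() of ints returns int

int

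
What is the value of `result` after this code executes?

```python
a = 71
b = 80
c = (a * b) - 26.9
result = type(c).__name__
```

a is int; b is int; c is float; result = 'float'

'float'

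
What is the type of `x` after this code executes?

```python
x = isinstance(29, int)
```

isinstance() returns bool

bool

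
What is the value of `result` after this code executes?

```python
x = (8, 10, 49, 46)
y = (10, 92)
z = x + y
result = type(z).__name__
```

x is tuple; y is tuple; z is tuple; result = 'tuple'

'tuple'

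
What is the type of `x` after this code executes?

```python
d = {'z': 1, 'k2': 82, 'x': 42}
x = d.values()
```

.values() returns dict_values view

dict_values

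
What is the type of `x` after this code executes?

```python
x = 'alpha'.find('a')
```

str.find() returns int index

int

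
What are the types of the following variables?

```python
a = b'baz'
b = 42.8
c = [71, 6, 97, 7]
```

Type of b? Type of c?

b is assigned a number with a decimal point, so it is a float; c is assigned a list literal (square brackets)

float, list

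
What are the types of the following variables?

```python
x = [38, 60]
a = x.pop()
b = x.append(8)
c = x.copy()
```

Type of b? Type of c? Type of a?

append() returns None; copy() returns list; pop() returns element

NoneType, list, int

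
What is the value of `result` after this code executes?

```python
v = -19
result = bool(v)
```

v = -19; result = True

True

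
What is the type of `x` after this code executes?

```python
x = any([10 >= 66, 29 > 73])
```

any() returns bool

bool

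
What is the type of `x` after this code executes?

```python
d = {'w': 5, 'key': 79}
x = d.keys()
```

.keys() returns dict_keys view

dict_keys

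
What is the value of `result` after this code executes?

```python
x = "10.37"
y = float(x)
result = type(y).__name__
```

x is str; y is float; result = 'float'

'float'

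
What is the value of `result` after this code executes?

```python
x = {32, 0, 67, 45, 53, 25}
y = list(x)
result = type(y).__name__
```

x is set; y is list; result = 'list'

'list'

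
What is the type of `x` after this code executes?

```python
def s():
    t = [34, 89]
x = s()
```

Function without return returns None

NoneType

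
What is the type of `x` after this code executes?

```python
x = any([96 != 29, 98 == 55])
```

any() returns bool

bool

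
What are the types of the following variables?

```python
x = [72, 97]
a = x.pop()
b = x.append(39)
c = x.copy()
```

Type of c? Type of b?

copy() returns list; append() returns None

list, NoneType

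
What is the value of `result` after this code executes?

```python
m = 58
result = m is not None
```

m = 58; result = True

True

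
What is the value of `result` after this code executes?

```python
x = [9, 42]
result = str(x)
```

x = [9, 42]; result = '[9, 42]'

'[9, 42]'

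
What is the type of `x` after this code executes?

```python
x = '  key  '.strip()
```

str.strip() returns str

str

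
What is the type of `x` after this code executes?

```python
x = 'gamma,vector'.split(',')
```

str.split() returns list

list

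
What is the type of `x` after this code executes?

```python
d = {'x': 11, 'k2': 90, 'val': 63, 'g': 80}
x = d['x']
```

Accessing dict[str, int] with str key returns int

int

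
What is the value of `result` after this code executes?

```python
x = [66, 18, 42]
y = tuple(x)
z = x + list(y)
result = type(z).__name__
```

x is list; y is tuple; z is list; result = 'list'

'list'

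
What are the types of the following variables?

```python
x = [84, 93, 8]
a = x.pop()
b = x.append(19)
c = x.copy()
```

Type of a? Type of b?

pop() returns element; append() returns None

int, NoneType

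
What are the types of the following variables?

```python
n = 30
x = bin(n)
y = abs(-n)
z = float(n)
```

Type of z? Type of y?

float() returns float; abs() of int returns int

float, int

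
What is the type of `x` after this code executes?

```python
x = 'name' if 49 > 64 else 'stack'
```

Both branches of conditional are str

str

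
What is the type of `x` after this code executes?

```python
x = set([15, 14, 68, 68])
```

set() constructor returns set

set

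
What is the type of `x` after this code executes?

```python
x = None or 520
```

'or' with None returns the other truthy value

int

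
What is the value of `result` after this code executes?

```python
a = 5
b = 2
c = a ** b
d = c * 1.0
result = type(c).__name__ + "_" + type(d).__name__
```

a is int; b is int; c is int; d is float; result = 'int_float'

'int_float'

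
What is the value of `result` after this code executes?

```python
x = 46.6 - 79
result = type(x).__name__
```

x is float; result = 'float'

'float'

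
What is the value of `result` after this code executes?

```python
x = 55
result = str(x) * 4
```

x = 55; result = '55555555'

'55555555'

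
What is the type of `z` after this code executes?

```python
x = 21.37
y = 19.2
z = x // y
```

float // float = float

float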